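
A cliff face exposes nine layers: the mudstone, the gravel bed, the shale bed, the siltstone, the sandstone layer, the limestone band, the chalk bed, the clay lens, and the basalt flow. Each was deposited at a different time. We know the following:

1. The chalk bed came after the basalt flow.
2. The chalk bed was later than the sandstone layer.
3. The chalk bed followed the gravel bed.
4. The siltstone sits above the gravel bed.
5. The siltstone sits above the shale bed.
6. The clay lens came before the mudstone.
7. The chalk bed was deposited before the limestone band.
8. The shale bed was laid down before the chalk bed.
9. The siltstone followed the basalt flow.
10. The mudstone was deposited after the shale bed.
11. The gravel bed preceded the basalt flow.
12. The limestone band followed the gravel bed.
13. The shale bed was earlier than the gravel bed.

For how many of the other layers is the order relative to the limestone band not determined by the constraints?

Forced before the limestone band: the basalt flow, the chalk bed, the gravel bed, the sandstone layer, and the shale bed.
That leaves the clay lens, the mudstone, and the siltstone with no forced order relative to the limestone band — 3.

3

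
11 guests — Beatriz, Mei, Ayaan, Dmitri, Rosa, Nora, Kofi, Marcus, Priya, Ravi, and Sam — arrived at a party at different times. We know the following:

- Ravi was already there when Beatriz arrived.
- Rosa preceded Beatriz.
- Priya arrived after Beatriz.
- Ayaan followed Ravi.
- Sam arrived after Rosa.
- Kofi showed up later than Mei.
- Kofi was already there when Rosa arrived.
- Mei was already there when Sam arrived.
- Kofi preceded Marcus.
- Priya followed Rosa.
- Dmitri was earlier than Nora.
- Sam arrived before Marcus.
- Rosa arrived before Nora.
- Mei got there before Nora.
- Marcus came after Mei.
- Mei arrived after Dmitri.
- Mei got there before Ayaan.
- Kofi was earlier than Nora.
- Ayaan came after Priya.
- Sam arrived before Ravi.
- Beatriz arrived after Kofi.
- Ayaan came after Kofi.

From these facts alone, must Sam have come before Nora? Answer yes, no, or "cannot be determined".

No chain of stated constraints runs from Sam to Nora, and none runs from Nora to Sam either.
So the relative order of Sam and Nora is not fixed by the given facts.

cannot be determined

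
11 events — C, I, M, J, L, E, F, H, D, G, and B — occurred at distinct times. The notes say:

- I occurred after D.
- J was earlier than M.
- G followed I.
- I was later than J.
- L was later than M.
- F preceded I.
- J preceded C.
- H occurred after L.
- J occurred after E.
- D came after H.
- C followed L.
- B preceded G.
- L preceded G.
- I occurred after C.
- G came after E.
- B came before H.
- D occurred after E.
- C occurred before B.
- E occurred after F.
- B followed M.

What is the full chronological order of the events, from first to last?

F, E, J, M, L, C, B, H, D, I, G

The constraints fix every adjacent pair, so only one ordering works:
F → E → J → M → L → C → B → H → D → I → G.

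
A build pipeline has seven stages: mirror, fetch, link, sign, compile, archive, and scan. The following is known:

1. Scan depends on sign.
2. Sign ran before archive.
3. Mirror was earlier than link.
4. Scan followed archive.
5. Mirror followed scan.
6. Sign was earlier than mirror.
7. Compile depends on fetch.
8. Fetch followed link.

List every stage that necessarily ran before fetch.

Directly stated before fetch: link.
Archive reaches fetch via archive → scan → mirror → link → fetch.
Mirror reaches fetch via mirror → link → fetch.
Scan reaches fetch via scan → mirror → link → fetch.
Likewise sign reaches fetch by chaining the stated constraints.
No chain forces compile ahead of fetch.

archive, link, mirror, scan, sign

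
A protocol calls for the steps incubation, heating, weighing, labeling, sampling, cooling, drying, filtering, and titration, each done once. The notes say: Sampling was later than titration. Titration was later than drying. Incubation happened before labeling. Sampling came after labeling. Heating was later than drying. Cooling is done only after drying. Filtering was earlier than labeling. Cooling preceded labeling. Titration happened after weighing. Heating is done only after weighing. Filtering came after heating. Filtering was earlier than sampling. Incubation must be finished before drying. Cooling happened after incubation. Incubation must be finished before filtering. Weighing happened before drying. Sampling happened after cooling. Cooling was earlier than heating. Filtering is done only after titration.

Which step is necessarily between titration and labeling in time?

filtering

Tracing the constraints gives titration → filtering → labeling, so filtering sits after titration and before labeling.
No other step is forced both after titration and before labeling.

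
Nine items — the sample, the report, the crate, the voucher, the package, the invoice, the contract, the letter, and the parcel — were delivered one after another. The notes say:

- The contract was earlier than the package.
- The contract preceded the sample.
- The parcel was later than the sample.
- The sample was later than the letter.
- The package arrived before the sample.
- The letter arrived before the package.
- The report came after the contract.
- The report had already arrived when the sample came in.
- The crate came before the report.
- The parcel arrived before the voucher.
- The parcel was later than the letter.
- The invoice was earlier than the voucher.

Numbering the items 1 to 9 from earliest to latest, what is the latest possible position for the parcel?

8

The parcel must come before the voucher — 1 item forced after it.
Everything else can be placed before the parcel in some valid order, so the parcel can sit as late as position 9 − 1 = 8.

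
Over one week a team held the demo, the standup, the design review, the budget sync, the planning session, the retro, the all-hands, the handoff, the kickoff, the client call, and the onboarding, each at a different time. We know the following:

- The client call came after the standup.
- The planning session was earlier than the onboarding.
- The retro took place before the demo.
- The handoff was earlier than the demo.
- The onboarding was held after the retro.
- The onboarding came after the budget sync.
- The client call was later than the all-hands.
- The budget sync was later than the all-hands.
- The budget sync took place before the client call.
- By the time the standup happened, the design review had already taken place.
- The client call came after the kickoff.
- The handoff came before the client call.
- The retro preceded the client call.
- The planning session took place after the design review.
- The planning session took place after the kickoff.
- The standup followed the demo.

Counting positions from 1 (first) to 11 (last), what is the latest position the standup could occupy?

The standup must come before the client call — 1 meeting forced after it.
Everything else can be placed before the standup in some valid order, so the standup can sit as late as position 11 − 1 = 10.

10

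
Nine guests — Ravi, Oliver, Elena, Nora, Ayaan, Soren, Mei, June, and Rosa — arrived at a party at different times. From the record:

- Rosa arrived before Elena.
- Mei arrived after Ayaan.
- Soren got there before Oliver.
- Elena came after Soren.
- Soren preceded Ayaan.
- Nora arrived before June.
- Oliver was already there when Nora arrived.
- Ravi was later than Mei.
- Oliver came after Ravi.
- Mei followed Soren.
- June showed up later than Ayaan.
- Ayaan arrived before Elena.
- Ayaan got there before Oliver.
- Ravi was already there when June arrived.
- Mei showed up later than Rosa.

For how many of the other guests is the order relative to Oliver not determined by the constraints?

1

Forced before Oliver: Ayaan, Mei, Ravi, Rosa, and Soren; forced after Oliver: June and Nora.
That leaves Elena with no forced order relative to Oliver — 1.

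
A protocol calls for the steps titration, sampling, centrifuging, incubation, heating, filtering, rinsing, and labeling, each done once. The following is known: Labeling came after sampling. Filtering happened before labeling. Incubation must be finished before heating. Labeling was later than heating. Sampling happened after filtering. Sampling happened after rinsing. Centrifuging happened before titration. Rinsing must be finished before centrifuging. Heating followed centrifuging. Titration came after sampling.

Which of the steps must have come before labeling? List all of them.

centrifuging, filtering, heating, incubation, rinsing, sampling

Directly stated before labeling: filtering, heating, and sampling.
Centrifuging reaches labeling via centrifuging → heating → labeling.
Incubation reaches labeling via incubation → heating → labeling.
Rinsing reaches labeling via rinsing → sampling → labeling.
No chain forces titration ahead of labeling.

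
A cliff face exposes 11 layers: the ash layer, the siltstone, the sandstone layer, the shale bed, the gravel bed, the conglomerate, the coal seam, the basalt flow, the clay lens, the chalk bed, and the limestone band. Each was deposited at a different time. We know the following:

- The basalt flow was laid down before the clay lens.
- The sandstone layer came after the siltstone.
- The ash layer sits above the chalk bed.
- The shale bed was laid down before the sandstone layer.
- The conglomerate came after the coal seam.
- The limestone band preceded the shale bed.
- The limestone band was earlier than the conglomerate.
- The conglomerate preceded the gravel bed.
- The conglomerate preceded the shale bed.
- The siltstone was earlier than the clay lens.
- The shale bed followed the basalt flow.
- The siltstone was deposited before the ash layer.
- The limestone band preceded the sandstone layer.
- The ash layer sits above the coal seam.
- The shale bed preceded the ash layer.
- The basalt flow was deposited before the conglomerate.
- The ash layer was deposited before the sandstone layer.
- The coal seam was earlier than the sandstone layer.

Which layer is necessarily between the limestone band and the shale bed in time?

the conglomerate

Tracing the constraints gives the limestone band → the conglomerate → the shale bed, so the conglomerate sits after the limestone band and before the shale bed.
No other layer is forced both after the limestone band and before the shale bed.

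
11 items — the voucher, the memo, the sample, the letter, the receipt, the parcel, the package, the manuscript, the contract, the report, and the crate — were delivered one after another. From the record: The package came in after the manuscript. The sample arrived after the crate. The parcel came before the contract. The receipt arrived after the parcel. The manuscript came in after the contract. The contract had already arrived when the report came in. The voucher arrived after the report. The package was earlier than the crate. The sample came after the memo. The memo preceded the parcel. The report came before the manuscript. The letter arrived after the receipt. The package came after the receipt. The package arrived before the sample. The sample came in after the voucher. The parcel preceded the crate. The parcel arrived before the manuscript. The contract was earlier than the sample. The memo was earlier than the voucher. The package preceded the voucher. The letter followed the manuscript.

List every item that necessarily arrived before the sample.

the contract, the crate, the manuscript, the memo, the package, the parcel, the receipt, the report, the voucher

Directly stated before the sample: the contract, the crate, the memo, the package, and the voucher.
The manuscript reaches the sample via the manuscript → the package → the sample.
The parcel reaches the sample via the parcel → the crate → the sample.
The receipt reaches the sample via the receipt → the package → the sample.
Likewise the report reaches the sample by chaining the stated constraints.
No chain forces the letter ahead of the sample.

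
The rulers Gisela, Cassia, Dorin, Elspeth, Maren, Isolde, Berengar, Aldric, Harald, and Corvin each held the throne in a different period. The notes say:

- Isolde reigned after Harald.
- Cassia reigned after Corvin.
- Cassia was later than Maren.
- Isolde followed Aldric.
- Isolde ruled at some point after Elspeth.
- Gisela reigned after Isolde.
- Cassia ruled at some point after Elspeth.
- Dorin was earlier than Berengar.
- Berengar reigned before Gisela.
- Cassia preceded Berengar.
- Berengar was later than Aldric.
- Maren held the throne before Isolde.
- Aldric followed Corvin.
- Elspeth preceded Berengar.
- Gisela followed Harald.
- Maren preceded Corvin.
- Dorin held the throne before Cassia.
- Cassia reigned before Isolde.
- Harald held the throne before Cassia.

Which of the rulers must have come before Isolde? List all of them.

Aldric, Cassia, Corvin, Dorin, Elspeth, Harald, Maren

Directly stated before Isolde: Aldric, Cassia, Elspeth, Harald, and Maren.
Corvin reaches Isolde via Corvin → Cassia → Isolde.
Dorin reaches Isolde via Dorin → Cassia → Isolde.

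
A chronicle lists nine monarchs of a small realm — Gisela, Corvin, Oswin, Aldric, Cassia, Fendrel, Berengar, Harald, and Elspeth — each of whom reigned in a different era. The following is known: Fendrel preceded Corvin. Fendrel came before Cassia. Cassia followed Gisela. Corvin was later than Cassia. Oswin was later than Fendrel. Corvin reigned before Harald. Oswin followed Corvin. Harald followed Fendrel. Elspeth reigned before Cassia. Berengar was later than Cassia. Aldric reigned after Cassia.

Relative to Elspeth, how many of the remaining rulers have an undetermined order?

Forced after Elspeth: Aldric, Berengar, Cassia, Corvin, Harald, and Oswin.
That leaves Fendrel and Gisela with no forced order relative to Elspeth — 2.

2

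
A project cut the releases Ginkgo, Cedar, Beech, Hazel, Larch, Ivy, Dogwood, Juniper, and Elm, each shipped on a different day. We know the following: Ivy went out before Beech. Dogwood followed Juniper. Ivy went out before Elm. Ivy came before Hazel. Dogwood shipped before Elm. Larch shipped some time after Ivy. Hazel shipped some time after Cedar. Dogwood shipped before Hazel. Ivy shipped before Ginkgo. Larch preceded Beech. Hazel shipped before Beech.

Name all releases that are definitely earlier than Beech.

Cedar, Dogwood, Hazel, Ivy, Juniper, Larch

Directly stated before Beech: Hazel, Ivy, and Larch.
Cedar reaches Beech via Cedar → Hazel → Beech.
Dogwood reaches Beech via Dogwood → Hazel → Beech.
Juniper reaches Beech via Juniper → Dogwood → Hazel → Beech.
No chain forces Ginkgo (or any of the others) ahead of Beech.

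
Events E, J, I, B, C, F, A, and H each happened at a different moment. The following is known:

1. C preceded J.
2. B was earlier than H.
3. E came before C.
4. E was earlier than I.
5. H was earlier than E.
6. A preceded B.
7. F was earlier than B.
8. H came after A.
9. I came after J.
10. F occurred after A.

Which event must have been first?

A

A has a chain of constraints placing it before every other event, so A must be first.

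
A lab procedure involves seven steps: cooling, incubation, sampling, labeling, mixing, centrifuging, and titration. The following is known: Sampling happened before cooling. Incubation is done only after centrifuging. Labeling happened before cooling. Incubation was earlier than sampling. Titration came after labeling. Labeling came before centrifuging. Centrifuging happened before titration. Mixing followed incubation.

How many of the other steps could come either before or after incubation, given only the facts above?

1

Forced before incubation: centrifuging and labeling; forced after incubation: cooling, mixing, and sampling.
That leaves titration with no forced order relative to incubation — 1.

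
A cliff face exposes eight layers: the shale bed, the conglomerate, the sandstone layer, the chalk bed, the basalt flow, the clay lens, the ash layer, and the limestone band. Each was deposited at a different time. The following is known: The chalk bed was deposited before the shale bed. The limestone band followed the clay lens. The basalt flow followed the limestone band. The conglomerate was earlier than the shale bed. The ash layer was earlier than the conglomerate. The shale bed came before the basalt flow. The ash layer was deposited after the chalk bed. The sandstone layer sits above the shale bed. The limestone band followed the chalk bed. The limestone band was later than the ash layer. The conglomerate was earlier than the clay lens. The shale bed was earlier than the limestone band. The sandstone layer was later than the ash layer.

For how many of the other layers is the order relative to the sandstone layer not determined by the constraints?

Forced before the sandstone layer: the ash layer, the chalk bed, the conglomerate, and the shale bed.
That leaves the basalt flow, the clay lens, and the limestone band with no forced order relative to the sandstone layer — 3.

3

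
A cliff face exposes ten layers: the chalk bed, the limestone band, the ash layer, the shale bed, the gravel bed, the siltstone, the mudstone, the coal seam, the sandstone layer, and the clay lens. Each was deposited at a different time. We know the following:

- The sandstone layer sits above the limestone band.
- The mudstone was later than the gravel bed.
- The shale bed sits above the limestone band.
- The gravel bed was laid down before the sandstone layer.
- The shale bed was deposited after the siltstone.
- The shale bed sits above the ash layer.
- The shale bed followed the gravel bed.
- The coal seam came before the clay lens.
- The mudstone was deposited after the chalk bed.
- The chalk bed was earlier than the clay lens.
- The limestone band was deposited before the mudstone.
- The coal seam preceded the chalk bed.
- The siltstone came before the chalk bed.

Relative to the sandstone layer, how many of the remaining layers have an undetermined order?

7

Forced before the sandstone layer: the gravel bed and the limestone band.
That leaves the ash layer, the chalk bed, the clay lens, the coal seam, the mudstone, the shale bed, and the siltstone with no forced order relative to the sandstone layer — 7.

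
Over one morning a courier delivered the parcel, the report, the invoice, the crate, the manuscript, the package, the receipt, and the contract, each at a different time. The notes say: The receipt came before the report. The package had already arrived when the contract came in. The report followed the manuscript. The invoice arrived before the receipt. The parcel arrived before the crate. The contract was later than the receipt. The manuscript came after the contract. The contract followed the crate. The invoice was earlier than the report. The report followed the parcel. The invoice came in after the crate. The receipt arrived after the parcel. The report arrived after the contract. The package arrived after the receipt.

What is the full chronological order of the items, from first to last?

the parcel, the crate, the invoice, the receipt, the package, the contract, the manuscript, the report

The constraints fix every adjacent pair, so only one ordering works:
the parcel → the crate → the invoice → the receipt → the package → the contract → the manuscript → the report.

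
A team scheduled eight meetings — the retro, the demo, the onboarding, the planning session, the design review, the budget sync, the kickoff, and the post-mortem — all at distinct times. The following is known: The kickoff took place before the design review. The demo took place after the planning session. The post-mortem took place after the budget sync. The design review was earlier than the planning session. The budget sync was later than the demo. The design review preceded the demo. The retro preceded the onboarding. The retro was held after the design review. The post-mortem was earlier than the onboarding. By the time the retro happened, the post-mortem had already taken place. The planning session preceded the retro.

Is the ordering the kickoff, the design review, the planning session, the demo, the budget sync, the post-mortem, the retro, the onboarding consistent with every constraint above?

yes

Check each stated constraint against the proposed order — e.g. the planning session is ahead of the retro; the design review is ahead of the retro. Every pair is in the required order; nothing is violated.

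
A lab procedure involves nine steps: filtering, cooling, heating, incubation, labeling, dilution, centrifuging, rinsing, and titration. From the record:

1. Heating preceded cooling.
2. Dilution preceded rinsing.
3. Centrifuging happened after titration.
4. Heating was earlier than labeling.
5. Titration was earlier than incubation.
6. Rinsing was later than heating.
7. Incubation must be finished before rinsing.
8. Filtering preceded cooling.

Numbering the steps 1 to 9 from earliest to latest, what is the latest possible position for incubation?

8

Incubation must come before rinsing — 1 step forced after it.
Everything else can be placed before incubation in some valid order, so incubation can sit as late as position 9 − 1 = 8.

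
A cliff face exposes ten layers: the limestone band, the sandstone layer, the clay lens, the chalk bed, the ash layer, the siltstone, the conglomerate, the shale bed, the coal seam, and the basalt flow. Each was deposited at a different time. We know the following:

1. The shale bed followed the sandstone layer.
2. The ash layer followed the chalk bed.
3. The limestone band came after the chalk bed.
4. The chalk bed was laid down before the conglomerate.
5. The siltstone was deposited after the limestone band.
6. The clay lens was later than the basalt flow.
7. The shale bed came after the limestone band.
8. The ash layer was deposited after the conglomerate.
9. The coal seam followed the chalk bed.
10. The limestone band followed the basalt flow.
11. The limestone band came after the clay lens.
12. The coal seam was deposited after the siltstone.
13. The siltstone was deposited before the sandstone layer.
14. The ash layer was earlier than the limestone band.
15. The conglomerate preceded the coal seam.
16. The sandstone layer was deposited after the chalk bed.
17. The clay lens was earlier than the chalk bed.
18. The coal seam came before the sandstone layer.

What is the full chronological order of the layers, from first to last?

The constraints fix every adjacent pair, so only one ordering works:
the basalt flow → the clay lens → the chalk bed → the conglomerate → the ash layer → the limestone band → the siltstone → the coal seam → the sandstone layer → the shale bed.

the basalt flow, the clay lens, the chalk bed, the conglomerate, the ash layer, the limestone band, the siltstone, the coal seam, the sandstone layer, the shale bed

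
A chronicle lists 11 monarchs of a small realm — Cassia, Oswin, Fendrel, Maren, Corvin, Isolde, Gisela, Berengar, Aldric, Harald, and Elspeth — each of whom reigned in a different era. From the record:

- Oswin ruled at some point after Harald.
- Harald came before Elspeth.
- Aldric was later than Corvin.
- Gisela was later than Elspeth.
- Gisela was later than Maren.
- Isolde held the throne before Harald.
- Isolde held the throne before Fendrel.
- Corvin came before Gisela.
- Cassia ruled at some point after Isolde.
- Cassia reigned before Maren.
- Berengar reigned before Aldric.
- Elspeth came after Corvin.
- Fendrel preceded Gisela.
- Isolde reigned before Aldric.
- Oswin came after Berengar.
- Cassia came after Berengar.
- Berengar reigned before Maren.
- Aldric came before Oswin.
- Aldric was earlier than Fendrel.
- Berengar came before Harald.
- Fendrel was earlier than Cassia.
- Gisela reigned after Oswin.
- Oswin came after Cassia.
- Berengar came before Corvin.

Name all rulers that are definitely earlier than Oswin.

Directly stated before Oswin: Aldric, Berengar, Cassia, and Harald.
Corvin reaches Oswin via Corvin → Aldric → Oswin.
Fendrel reaches Oswin via Fendrel → Cassia → Oswin.
Isolde reaches Oswin via Isolde → Harald → Oswin.
No chain forces Gisela (or any of the others) ahead of Oswin.

Aldric, Berengar, Cassia, Corvin, Fendrel, Harald, Isolde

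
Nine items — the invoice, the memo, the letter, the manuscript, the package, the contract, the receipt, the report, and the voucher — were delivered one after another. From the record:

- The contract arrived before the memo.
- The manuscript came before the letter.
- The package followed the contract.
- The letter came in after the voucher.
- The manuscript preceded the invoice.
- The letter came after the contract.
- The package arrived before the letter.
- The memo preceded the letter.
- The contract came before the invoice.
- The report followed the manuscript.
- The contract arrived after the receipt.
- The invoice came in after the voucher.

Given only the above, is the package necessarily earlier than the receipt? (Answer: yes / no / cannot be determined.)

no

Tracing the constraints gives the receipt → the contract → the package, so the receipt must come before the package.
That means the package cannot be before the receipt.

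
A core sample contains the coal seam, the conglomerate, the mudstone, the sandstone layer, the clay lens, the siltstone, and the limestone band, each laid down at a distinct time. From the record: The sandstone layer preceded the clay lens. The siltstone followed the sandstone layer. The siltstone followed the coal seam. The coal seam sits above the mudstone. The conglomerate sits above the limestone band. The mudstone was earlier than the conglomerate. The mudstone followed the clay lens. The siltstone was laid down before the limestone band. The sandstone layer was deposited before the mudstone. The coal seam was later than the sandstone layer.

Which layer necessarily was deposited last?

the conglomerate

Every other layer has a chain of constraints placing it before the conglomerate, so the conglomerate is last.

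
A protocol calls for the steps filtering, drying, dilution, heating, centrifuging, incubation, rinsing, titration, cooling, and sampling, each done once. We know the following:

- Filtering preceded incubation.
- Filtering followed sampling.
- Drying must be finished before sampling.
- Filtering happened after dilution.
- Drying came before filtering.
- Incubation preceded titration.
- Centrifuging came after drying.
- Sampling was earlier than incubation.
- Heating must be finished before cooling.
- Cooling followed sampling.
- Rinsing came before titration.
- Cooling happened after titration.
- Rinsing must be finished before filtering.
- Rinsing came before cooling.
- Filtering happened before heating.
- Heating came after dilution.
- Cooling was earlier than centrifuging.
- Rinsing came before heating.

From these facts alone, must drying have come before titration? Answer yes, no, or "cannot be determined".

yes

Chain the constraints: drying → sampling → incubation → titration. Each link is directly stated, so drying comes before titration.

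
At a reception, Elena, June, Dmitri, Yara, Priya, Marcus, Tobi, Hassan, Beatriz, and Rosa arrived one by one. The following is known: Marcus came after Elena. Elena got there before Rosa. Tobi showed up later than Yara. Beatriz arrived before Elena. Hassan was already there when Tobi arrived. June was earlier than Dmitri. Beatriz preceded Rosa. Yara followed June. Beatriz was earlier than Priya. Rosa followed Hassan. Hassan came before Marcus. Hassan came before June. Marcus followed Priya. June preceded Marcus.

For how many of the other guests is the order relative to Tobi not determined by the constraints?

Forced before Tobi: Hassan, June, and Yara.
That leaves Beatriz, Dmitri, Elena, Marcus, Priya, and Rosa with no forced order relative to Tobi — 6.

6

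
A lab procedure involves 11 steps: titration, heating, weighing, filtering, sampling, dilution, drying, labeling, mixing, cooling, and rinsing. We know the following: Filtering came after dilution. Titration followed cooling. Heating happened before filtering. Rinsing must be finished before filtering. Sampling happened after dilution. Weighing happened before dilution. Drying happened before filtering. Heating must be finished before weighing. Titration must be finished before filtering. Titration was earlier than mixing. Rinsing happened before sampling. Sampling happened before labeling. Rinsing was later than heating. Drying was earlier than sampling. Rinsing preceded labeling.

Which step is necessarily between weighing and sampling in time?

Tracing the constraints gives weighing → dilution → sampling, so dilution sits after weighing and before sampling.
No other step is forced both after weighing and before sampling.

dilution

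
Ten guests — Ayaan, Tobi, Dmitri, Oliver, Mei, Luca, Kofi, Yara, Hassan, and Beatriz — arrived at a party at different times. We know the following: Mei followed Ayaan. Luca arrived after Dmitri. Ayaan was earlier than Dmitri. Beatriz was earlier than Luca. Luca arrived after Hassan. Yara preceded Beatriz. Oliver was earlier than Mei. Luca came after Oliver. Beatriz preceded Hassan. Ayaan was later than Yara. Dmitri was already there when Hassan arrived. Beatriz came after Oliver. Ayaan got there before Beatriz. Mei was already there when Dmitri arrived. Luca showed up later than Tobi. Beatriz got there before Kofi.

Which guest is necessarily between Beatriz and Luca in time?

Tracing the constraints gives Beatriz → Hassan → Luca, so Hassan sits after Beatriz and before Luca.
No other guest is forced both after Beatriz and before Luca.

Hassan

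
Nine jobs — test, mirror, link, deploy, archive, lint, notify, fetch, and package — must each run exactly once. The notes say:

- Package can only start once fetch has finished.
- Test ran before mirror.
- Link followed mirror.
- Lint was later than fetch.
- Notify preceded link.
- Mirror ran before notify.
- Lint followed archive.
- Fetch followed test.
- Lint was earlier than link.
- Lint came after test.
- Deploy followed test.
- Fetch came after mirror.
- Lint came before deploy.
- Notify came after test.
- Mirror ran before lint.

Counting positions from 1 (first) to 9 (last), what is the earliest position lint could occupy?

Archive, fetch, mirror, and test must all come before lint — 4 forced predecessors.
Nothing else is forced ahead of lint, so its earliest slot is position 4 + 1 = 5.

5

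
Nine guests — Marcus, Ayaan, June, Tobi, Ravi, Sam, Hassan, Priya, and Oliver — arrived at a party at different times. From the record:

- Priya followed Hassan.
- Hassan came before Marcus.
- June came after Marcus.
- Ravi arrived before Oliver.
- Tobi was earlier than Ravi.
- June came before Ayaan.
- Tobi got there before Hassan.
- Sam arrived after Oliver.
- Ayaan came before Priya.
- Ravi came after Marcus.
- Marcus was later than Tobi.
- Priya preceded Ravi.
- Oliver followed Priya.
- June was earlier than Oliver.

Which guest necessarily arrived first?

Tobi has a chain of constraints placing them before every other guest, so Tobi must be first.

Tobi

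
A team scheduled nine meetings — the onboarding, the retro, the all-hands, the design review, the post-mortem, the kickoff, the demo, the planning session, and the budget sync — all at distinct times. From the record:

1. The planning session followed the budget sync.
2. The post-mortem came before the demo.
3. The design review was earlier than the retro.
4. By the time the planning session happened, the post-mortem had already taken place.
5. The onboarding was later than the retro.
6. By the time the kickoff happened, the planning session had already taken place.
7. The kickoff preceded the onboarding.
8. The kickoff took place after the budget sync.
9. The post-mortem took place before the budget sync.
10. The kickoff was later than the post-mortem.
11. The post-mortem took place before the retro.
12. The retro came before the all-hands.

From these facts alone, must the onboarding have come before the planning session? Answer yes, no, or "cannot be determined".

no

Tracing the constraints gives the planning session → the kickoff → the onboarding, so the planning session must come before the onboarding.
That means the onboarding cannot be before the planning session.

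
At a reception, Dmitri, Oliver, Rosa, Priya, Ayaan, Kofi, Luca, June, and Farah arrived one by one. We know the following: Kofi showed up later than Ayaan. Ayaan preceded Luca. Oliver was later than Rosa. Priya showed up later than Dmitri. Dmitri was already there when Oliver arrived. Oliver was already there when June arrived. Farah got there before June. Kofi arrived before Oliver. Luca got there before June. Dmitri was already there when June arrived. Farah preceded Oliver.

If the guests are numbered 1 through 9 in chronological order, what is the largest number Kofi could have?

Kofi must come before June and Oliver — 2 guests forced after them.
Everything else can be placed before Kofi in some valid order, so Kofi can sit as late as position 9 − 2 = 7.

7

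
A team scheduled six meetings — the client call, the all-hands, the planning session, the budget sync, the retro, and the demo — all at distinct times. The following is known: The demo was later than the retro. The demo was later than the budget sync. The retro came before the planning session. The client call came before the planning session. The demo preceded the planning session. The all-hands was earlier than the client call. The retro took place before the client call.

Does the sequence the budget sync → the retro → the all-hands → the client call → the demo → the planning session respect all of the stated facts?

Check each stated constraint against the proposed order — e.g. the retro is ahead of the planning session; the budget sync is ahead of the demo. Every pair is in the required order; nothing is violated.

yes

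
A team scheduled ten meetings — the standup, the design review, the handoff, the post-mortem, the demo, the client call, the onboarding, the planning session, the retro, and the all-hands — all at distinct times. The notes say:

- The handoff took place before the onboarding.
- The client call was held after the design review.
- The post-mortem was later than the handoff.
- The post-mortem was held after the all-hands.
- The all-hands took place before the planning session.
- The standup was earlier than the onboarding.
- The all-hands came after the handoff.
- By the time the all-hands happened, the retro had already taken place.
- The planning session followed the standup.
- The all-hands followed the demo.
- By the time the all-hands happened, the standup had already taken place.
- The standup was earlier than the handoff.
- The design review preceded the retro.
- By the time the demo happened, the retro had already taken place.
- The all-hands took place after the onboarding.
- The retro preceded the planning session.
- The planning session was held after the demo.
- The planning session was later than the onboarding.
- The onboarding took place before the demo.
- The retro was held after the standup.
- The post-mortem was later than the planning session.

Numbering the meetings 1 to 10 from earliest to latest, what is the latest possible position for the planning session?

9

The planning session must come before the post-mortem — 1 meeting forced after it.
Everything else can be placed before the planning session in some valid order, so the planning session can sit as late as position 10 − 1 = 9.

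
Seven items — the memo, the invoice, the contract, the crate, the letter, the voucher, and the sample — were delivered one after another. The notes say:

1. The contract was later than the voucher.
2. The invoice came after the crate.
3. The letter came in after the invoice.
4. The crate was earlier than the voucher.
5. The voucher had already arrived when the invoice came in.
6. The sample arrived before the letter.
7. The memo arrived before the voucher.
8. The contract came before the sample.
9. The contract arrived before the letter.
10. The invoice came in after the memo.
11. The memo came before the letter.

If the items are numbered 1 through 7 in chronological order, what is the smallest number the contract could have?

4

The crate, the memo, and the voucher must all come before the contract — 3 forced predecessors.
Nothing else is forced ahead of the contract, so its earliest slot is position 3 + 1 = 4.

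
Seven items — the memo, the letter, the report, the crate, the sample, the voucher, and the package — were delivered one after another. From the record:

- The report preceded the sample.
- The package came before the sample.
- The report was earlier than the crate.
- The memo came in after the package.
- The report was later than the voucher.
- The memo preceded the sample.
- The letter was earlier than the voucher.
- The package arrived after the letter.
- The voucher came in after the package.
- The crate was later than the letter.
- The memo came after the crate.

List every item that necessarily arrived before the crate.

the letter, the package, the report, the voucher

Directly stated before the crate: the letter and the report.
The package reaches the crate via the package → the voucher → the report → the crate.
The voucher reaches the crate via the voucher → the report → the crate.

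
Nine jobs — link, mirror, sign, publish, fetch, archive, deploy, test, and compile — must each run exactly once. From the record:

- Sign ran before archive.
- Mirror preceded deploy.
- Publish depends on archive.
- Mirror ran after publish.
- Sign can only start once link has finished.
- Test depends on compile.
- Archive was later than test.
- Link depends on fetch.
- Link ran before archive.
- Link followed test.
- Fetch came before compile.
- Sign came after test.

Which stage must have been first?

Fetch has a chain of constraints placing it before every other stage, so fetch must be first.

fetch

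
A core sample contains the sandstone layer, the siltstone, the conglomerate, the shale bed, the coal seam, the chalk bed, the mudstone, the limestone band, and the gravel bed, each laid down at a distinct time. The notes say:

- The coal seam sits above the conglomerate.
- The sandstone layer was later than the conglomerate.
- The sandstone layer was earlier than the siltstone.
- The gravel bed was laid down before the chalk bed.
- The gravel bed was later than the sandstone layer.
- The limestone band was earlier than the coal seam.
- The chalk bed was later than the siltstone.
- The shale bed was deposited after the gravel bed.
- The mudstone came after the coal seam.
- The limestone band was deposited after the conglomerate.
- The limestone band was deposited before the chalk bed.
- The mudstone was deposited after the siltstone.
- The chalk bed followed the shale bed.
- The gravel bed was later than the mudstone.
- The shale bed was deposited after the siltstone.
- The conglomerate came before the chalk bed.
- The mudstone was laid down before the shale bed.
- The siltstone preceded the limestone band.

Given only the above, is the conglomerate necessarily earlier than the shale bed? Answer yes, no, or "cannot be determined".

Chain the constraints: the conglomerate → the sandstone layer → the gravel bed → the shale bed. Each link is directly stated, so the conglomerate comes before the shale bed.

yes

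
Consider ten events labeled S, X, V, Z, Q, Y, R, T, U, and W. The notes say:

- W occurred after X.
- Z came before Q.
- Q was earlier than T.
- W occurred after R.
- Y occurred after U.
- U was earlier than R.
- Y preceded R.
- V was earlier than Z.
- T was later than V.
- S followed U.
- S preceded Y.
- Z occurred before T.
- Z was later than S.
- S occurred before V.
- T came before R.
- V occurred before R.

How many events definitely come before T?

Directly stated before T: Q, V, and Z.
S reaches T via S → V → T.
U reaches T via U → S → V → T.
That's Q, S, U, V, and Z — 5 in all.

5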